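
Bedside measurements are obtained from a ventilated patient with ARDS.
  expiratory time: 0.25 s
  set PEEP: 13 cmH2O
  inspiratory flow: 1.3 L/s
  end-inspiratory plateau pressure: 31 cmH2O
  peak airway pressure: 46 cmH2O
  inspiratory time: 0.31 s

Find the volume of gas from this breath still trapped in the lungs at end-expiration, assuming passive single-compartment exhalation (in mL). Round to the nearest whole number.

153

Vt = flow × Ti = 1.3 L/s × 0.31 s × 1000 mL/L = 403.0 mL.
R = (PIP − Pplat)/V̇ = (46 − 31) / 1.3 = 15.0/1.3 = 11.538 cmH2O·s/L.
C = Vt/(Pplat − PEEP) = 403.0 / (31 − 13) = 403.0/18.0 = 22.389 mL/cmH2O.
τ = R × C = 11.538 × 0.02239 L/cmH2O = 0.2583 s.
Fraction remaining = e^(−Te/τ) = e^(−0.25/0.2583) = 0.3799.
Trapped volume = 403.0 × 0.3799 = 153.1 mL.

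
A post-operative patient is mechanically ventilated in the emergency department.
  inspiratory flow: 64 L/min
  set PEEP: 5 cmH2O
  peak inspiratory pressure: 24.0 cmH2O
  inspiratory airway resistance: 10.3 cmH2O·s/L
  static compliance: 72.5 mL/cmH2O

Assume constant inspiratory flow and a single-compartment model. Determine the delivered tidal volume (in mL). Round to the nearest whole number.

Flow: 64 L/min ÷ 60 = 1.0667 L/s.
Equation of motion (constant flow): PIP = Vt/C + R·V̇ + PEEP.
Vt/C = PIP − R·V̇ − PEEP = 24.0 − 10.987 − 5 = 8.013 cmH2O.
Vt = C × 8.013 = 72.5 × 8.013 = 580.94 mL.

581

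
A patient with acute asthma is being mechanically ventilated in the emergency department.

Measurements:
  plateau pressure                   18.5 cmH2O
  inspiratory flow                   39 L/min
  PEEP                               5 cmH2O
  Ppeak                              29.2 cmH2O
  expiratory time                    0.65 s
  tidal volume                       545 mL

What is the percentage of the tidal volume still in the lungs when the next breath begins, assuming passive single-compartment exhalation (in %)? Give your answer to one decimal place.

Flow: 39 L/min ÷ 60 = 0.65 L/s.
R = (PIP − Pplat)/V̇ = (29.2 − 18.5) / 0.65 = 10.7/0.65 = 16.462 cmH2O·s/L.
C = Vt/(Pplat − PEEP) = 545.0 / (18.5 − 5) = 545.0/13.5 = 40.37 mL/cmH2O.
τ = R × C = 16.462 × 0.04037 L/cmH2O = 0.6646 s.
Fraction remaining at end-expiration = e^(−Te/τ) = e^(−0.65/0.6646) = 0.3761 → 37.61%.

37.6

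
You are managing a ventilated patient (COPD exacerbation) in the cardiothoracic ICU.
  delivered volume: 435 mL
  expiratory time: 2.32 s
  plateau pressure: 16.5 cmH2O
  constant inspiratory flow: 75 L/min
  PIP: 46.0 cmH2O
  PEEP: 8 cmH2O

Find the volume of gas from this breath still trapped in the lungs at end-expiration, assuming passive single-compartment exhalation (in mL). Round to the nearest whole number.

Flow: 75 L/min ÷ 60 = 1.25 L/s.
R = (PIP − Pplat)/V̇ = (46.0 − 16.5) / 1.25 = 29.5/1.25 = 23.6 cmH2O·s/L.
C = Vt/(Pplat − PEEP) = 435.0 / (16.5 − 8) = 435.0/8.5 = 51.176 mL/cmH2O.
τ = R × C = 23.6 × 0.05118 L/cmH2O = 1.208 s.
Fraction remaining = e^(−Te/τ) = e^(−2.32/1.208) = 0.1465.
Trapped volume = 435.0 × 0.1465 = 63.728 mL.

64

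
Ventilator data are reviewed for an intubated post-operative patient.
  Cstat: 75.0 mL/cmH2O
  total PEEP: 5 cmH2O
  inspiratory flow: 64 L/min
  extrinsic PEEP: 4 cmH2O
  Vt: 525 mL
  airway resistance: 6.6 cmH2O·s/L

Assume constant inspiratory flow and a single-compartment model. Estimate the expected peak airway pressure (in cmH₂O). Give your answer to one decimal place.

19.0

Flow: 64 L/min ÷ 60 = 1.0667 L/s.
Total PEEP = 5 cmH2O (set 4 + intrinsic 1); this is the baseline alveolar pressure.
Equation of motion (constant flow): PIP = Vt/C + R·V̇ + PEEP.
PIP = 525/75.0 + 6.6×1.0667 + 5 = 7.0 + 7.04 + 5 = 19.04 cmH2O.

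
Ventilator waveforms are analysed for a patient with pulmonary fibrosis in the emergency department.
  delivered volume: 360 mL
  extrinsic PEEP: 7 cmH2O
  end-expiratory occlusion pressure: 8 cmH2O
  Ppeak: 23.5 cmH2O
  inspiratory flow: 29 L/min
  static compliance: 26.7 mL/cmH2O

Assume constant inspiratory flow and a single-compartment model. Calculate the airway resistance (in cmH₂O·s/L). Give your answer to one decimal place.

4.2

Flow: 29 L/min ÷ 60 = 0.4833 L/s.
Total PEEP = 8 cmH2O (set 7 + intrinsic 1); this is the baseline alveolar pressure.
Equation of motion (constant flow): PIP = Vt/C + R·V̇ + PEEP.
R·V̇ = PIP − Vt/C − PEEP = 23.5 − 360/26.7 − 8 = 23.5 − 13.483 − 8 = 2.017 cmH2O.
R = 2.017 / 0.4833 = 4.173 cmH2O·s/L.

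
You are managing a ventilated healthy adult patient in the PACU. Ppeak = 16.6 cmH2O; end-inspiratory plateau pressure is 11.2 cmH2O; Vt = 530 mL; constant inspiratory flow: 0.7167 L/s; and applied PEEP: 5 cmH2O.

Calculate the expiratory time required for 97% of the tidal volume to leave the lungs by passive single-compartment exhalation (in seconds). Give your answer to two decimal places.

R = (PIP − Pplat)/V̇ = (16.6 − 11.2) / 0.7167 = 5.4/0.7167 = 7.535 cmH2O·s/L.
C = Vt/(Pplat − PEEP) = 530.0 / (11.2 − 5) = 530.0/6.2 = 85.484 mL/cmH2O.
τ = R × C = 7.535 × 0.08548 L/cmH2O = 0.6441 s.
t = −τ·ln(1 − 0.97) = −0.6441·ln(0.03) = 2.259 s.

2.26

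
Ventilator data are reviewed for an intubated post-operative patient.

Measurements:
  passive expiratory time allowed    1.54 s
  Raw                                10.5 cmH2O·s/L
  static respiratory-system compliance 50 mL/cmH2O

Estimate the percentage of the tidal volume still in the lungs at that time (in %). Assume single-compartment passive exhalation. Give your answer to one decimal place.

τ = R × C = 10.5 × 50 mL/cmH2O = 10.5 × 0.050 L/cmH2O = 0.525 s.
Passive exhalation: V(t)/V₀ = e^(−t/τ) = e^(−1.54/0.525) = 0.05322.
Fraction remaining = 0.05322 → 5.322%.

5.3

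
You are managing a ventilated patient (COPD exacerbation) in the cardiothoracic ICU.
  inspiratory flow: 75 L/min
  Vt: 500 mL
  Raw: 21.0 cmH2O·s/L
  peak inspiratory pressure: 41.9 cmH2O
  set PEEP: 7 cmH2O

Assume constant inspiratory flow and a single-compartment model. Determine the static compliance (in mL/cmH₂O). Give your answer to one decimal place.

57.8

Flow: 75 L/min ÷ 60 = 1.25 L/s.
Equation of motion (constant flow): PIP = Vt/C + R·V̇ + PEEP.
Vt/C = PIP − R·V̇ − PEEP = 41.9 − 21.0×1.25 − 7 = 41.9 − 26.25 − 7 = 8.65 cmH2O.
C = Vt / 8.65 = 500 / 8.65 = 57.803 mL/cmH2O.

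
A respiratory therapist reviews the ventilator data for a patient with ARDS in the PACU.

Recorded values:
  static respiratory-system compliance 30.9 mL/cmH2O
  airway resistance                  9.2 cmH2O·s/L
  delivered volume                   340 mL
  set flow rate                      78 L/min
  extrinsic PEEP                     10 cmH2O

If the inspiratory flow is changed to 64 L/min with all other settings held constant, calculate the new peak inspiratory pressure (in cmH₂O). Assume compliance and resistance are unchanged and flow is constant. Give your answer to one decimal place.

30.8

Flow: 78 L/min ÷ 60 = 1.3 L/s.
New flow: 64 L/min ÷ 60 = 1.0667 L/s.
PIP = Vt/C + R·V̇ + PEEP (constant-flow equation of motion).
Only the resistive term changes: ΔPIP = R × ΔV̇ = 9.2 × (1.0667 − 1.3) = 9.2 × -0.2333 = -2.146 cmH2O.
Original PIP = 340/30.9 + 9.2×1.3 + 10 = 32.963 cmH2O; new PIP = 32.963 + (-2.146) = 30.817 cmH2O.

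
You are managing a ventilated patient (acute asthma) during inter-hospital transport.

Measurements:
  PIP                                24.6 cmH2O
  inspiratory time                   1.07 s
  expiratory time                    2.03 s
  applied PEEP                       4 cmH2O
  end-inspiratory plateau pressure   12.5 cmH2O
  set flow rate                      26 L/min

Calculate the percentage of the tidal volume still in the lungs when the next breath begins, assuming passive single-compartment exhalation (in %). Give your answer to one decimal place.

Flow: 26 L/min ÷ 60 = 0.4333 L/s.
Vt = flow × Ti = 0.4333 L/s × 1.07 s × 1000 mL/L = 463.63 mL.
R = (PIP − Pplat)/V̇ = (24.6 − 12.5) / 0.4333 = 12.1/0.4333 = 27.925 cmH2O·s/L.
C = Vt/(Pplat − PEEP) = 463.63 / (12.5 − 4) = 463.63/8.5 = 54.545 mL/cmH2O.
τ = R × C = 27.925 × 0.05455 L/cmH2O = 1.523 s.
Fraction remaining at end-expiration = e^(−Te/τ) = e^(−2.03/1.523) = 0.2637 → 26.37%.

26.4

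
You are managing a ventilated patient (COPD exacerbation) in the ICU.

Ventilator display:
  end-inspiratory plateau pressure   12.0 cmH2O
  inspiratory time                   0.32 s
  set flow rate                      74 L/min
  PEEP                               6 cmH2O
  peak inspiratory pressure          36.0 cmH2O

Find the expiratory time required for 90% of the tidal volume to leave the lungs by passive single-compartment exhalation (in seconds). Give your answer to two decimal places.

Flow: 74 L/min ÷ 60 = 1.2333 L/s.
Vt = flow × Ti = 1.2333 L/s × 0.32 s × 1000 mL/L = 394.66 mL.
R = (PIP − Pplat)/V̇ = (36.0 − 12.0) / 1.2333 = 24.0/1.2333 = 19.46 cmH2O·s/L.
C = Vt/(Pplat − PEEP) = 394.66 / (12.0 − 6) = 394.66/6.0 = 65.777 mL/cmH2O.
τ = R × C = 19.46 × 0.06578 L/cmH2O = 1.28 s.
t = −τ·ln(1 − 0.90) = −1.28·ln(0.1) = 2.947 s.

2.95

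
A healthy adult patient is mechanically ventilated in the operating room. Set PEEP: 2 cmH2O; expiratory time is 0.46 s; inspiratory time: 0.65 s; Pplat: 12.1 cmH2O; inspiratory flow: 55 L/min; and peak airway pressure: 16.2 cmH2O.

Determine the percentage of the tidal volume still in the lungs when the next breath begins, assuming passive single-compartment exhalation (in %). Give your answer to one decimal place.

17.5

Flow: 55 L/min ÷ 60 = 0.9167 L/s.
Vt = flow × Ti = 0.9167 L/s × 0.65 s × 1000 mL/L = 595.86 mL.
R = (PIP − Pplat)/V̇ = (16.2 − 12.1) / 0.9167 = 4.1/0.9167 = 4.473 cmH2O·s/L.
C = Vt/(Pplat − PEEP) = 595.86 / (12.1 − 2) = 595.86/10.1 = 58.996 mL/cmH2O.
τ = R × C = 4.473 × 0.059 L/cmH2O = 0.2639 s.
Fraction remaining at end-expiration = e^(−Te/τ) = e^(−0.46/0.2639) = 0.175 → 17.5%.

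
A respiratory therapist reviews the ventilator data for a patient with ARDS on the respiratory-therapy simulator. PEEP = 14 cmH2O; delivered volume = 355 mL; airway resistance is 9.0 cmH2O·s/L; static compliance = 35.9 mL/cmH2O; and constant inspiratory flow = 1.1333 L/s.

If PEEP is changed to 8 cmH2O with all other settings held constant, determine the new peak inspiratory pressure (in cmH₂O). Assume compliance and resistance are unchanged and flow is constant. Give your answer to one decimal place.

PIP = Vt/C + R·V̇ + PEEP (constant-flow equation of motion).
Only the baseline term changes: ΔPIP = ΔPEEP = 8 − 14 = -6.0 cmH2O.
Original PIP = 355/35.9 + 9.0×1.1333 + 14 = 34.088 cmH2O; new PIP = 34.088 + (-6.0) = 28.088 cmH2O.

28.1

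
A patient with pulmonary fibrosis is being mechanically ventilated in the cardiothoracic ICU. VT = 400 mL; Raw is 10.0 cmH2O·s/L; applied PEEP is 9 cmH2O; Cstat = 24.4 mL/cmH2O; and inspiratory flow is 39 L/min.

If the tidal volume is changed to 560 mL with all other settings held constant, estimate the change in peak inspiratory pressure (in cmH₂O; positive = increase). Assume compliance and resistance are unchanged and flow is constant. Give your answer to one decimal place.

PIP = Vt/C + R·V̇ + PEEP (constant-flow equation of motion).
Only the elastic term changes: ΔPIP = ΔVt / C = (560 − 400) / 24.4 = 6.557 cmH2O.

6.6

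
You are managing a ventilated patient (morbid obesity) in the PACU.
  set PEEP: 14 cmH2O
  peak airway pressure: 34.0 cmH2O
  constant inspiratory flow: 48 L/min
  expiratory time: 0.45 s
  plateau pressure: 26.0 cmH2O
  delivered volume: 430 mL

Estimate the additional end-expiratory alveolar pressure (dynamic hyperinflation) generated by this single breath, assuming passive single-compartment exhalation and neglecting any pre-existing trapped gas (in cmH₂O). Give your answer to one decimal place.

3.4

Flow: 48 L/min ÷ 60 = 0.8 L/s.
R = (PIP − Pplat)/V̇ = (34.0 − 26.0) / 0.8 = 8.0/0.8 = 10.0 cmH2O·s/L.
C = Vt/(Pplat − PEEP) = 430.0 / (26.0 − 14) = 430.0/12.0 = 35.833 mL/cmH2O.
τ = R × C = 10.0 × 0.03583 L/cmH2O = 0.3583 s.
Fraction remaining = e^(−Te/τ) = e^(−0.45/0.3583) = 0.2848; trapped volume = 430.0 × 0.2848 = 122.46 mL.
Additional alveolar pressure from trapping ≈ V_trapped / C = 122.46 / 35.833 = 3.418 cmH2O.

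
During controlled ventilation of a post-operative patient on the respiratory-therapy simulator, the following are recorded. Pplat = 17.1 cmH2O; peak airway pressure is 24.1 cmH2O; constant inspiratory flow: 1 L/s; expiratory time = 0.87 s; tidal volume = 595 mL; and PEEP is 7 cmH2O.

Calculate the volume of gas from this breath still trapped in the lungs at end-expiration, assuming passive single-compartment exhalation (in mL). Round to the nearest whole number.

72

R = (PIP − Pplat)/V̇ = (24.1 − 17.1) / 1 = 7.0/1 = 7.0 cmH2O·s/L.
C = Vt/(Pplat − PEEP) = 595.0 / (17.1 − 7) = 595.0/10.1 = 58.911 mL/cmH2O.
τ = R × C = 7.0 × 0.05891 L/cmH2O = 0.4124 s.
Fraction remaining = e^(−Te/τ) = e^(−0.87/0.4124) = 0.1213.
Trapped volume = 595.0 × 0.1213 = 72.174 mL.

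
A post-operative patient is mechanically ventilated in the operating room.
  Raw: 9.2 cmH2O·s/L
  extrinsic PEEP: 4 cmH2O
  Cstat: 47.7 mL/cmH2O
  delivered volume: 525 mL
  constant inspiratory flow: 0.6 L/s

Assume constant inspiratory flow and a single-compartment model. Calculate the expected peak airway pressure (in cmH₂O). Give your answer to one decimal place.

20.5

Equation of motion (constant flow): PIP = Vt/C + R·V̇ + PEEP.
PIP = 525/47.7 + 9.2×0.6 + 4 = 11.006 + 5.52 + 4 = 20.526 cmH2O.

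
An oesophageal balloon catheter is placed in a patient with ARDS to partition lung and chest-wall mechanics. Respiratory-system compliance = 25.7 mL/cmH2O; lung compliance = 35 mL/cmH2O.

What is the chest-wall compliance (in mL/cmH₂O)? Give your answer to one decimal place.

1/Ccw = 1/Crs − 1/CL.
1/Ccw = 1/25.7 − 1/35 = 0.01034.
Ccw = 96.712 mL/cmH2O.

96.7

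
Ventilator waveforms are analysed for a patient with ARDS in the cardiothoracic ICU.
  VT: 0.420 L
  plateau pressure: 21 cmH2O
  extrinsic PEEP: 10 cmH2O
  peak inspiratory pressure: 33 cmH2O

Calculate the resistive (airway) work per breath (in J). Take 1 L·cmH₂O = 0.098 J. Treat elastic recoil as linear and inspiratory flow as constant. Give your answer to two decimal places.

0.49

With constant inspiratory flow the resistive pressure is constant at PIP − Pplat = 33 − 21 = 12.0 cmH2O, so resistive work = 12.0 × 0.420 = 5.04 L·cmH2O.
× 0.098 J/(L·cmH2O) → 0.4939 J.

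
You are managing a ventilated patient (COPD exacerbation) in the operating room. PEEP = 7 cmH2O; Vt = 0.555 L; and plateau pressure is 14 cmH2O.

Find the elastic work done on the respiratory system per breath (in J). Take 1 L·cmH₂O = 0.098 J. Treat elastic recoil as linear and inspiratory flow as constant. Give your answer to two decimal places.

0.19

Elastic work ≈ ½ × (Pplat − PEEP) × Vt = 0.5 × (14 − 7) × 0.555 L = 0.5 × 7.0 × 0.555 = 1.943 L·cmH2O.
× 0.098 J/(L·cmH2O) → 0.1904 J.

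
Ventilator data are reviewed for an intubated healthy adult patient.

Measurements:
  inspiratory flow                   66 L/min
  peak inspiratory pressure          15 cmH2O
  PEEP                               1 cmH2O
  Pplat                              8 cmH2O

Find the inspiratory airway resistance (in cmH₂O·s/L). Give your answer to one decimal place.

Flow: 66 L/min ÷ 60 = 1.1 L/s.
Raw = (PIP − Pplat) / flow = (15 − 8) / 1.1 = 7.0 / 1.1 = 6.364 cmH2O·s/L.

6.4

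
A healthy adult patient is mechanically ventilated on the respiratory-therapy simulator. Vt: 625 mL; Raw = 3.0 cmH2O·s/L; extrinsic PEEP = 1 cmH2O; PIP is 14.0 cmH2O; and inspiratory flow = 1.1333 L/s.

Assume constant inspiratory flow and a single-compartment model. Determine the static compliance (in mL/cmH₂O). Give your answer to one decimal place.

Equation of motion (constant flow): PIP = Vt/C + R·V̇ + PEEP.
Vt/C = PIP − R·V̇ − PEEP = 14.0 − 3.0×1.1333 − 1 = 14.0 − 3.4 − 1 = 9.6 cmH2O.
C = Vt / 9.6 = 625 / 9.6 = 65.104 mL/cmH2O.

65.1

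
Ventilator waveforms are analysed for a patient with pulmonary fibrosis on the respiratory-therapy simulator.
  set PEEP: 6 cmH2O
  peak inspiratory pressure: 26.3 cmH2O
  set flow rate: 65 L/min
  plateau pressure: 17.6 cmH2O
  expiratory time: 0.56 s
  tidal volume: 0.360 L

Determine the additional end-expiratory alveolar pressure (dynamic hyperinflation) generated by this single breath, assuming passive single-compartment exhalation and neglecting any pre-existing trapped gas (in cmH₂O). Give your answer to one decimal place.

1.2

Flow: 65 L/min ÷ 60 = 1.0833 L/s.
R = (PIP − Pplat)/V̇ = (26.3 − 17.6) / 1.0833 = 8.7/1.0833 = 8.031 cmH2O·s/L.
C = Vt/(Pplat − PEEP) = 360.0 / (17.6 − 6) = 360.0/11.6 = 31.034 mL/cmH2O.
τ = R × C = 8.031 × 0.03103 L/cmH2O = 0.2492 s.
Fraction remaining = e^(−Te/τ) = e^(−0.56/0.2492) = 0.1057; trapped volume = 360.0 × 0.1057 = 38.052 mL.
Additional alveolar pressure from trapping ≈ V_trapped / C = 38.052 / 31.034 = 1.226 cmH2O.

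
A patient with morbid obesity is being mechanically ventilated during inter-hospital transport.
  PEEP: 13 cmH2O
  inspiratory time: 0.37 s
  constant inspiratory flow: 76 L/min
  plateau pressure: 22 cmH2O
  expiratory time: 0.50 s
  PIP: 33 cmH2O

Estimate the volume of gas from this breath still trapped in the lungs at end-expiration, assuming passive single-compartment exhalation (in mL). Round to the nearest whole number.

Flow: 76 L/min ÷ 60 = 1.2667 L/s.
Vt = flow × Ti = 1.2667 L/s × 0.37 s × 1000 mL/L = 468.68 mL.
R = (PIP − Pplat)/V̇ = (33 − 22) / 1.2667 = 11.0/1.2667 = 8.684 cmH2O·s/L.
C = Vt/(Pplat − PEEP) = 468.68 / (22 − 13) = 468.68/9.0 = 52.076 mL/cmH2O.
τ = R × C = 8.684 × 0.05208 L/cmH2O = 0.4523 s.
Fraction remaining = e^(−Te/τ) = e^(−0.50/0.4523) = 0.3311.
Trapped volume = 468.68 × 0.3311 = 155.18 mL.

155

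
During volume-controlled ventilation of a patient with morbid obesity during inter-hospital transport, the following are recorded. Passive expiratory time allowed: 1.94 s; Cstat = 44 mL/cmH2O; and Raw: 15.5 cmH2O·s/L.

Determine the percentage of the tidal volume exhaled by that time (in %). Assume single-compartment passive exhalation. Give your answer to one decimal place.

94.2

τ = R × C = 15.5 × 44 mL/cmH2O = 15.5 × 0.044 L/cmH2O = 0.682 s.
Passive exhalation: V(t)/V₀ = e^(−t/τ) = e^(−1.94/0.682) = 0.05816.
Fraction exhaled = 1 − 0.05816 = 0.9418 → 94.18%.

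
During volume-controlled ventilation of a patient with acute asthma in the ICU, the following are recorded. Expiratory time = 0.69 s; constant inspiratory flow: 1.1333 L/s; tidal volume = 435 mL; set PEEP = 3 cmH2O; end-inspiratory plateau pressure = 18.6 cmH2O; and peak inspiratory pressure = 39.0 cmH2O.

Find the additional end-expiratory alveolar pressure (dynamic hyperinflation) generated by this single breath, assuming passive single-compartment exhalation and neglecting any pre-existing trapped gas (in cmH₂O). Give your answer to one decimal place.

3.9

R = (PIP − Pplat)/V̇ = (39.0 − 18.6) / 1.1333 = 20.4/1.1333 = 18.001 cmH2O·s/L.
C = Vt/(Pplat − PEEP) = 435.0 / (18.6 − 3) = 435.0/15.6 = 27.885 mL/cmH2O.
τ = R × C = 18.001 × 0.02789 L/cmH2O = 0.502 s.
Fraction remaining = e^(−Te/τ) = e^(−0.69/0.502) = 0.253; trapped volume = 435.0 × 0.253 = 110.06 mL.
Additional alveolar pressure from trapping ≈ V_trapped / C = 110.06 / 27.885 = 3.947 cmH2O.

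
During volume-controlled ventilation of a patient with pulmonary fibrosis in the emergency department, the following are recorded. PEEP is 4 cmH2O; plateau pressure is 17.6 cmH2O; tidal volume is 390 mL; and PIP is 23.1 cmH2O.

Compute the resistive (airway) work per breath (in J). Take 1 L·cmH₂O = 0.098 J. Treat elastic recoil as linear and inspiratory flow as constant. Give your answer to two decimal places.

With constant inspiratory flow the resistive pressure is constant at PIP − Pplat = 23.1 − 17.6 = 5.5 cmH2O, so resistive work = 5.5 × 0.390 = 2.145 L·cmH2O.
× 0.098 J/(L·cmH2O) → 0.2102 J.

0.21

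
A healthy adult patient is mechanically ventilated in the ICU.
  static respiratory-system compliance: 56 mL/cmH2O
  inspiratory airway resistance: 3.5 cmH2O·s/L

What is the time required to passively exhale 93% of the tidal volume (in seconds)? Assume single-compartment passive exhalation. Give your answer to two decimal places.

τ = R × C = 3.5 × 56 mL/cmH2O = 3.5 × 0.056 L/cmH2O = 0.196 s.
Exhaled fraction f = 1 − e^(−t/τ) → t = −τ·ln(1 − f) = −0.196·ln(0.07) = 0.5212 s.

0.52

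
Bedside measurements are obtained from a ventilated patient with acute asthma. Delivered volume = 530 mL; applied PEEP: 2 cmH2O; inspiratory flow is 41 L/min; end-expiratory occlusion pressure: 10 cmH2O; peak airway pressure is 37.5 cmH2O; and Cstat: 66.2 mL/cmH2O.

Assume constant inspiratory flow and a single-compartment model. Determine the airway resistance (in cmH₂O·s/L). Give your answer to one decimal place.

28.5

Flow: 41 L/min ÷ 60 = 0.6833 L/s.
Total PEEP = 10 cmH2O (set 2 + intrinsic 8); this is the baseline alveolar pressure.
Equation of motion (constant flow): PIP = Vt/C + R·V̇ + PEEP.
R·V̇ = PIP − Vt/C − PEEP = 37.5 − 530/66.2 − 10 = 37.5 − 8.006 − 10 = 19.494 cmH2O.
R = 19.494 / 0.6833 = 28.529 cmH2O·s/L.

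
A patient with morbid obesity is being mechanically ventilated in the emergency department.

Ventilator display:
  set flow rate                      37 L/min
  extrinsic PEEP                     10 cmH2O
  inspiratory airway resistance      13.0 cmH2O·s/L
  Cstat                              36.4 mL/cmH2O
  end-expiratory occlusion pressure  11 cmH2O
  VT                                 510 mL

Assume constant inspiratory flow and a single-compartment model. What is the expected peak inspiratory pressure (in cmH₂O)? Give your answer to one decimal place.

33.0

Flow: 37 L/min ÷ 60 = 0.6167 L/s.
Total PEEP = 11 cmH2O (set 10 + intrinsic 1); this is the baseline alveolar pressure.
Equation of motion (constant flow): PIP = Vt/C + R·V̇ + PEEP.
PIP = 510/36.4 + 13.0×0.6167 + 11 = 14.011 + 8.017 + 11 = 33.028 cmH2O.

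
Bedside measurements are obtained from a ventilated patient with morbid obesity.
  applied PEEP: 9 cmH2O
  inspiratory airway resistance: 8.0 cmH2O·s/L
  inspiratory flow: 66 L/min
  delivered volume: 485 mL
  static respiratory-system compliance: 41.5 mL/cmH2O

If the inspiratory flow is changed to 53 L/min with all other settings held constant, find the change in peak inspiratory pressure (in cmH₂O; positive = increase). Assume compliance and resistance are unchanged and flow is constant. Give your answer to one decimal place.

-1.7

Flow: 66 L/min ÷ 60 = 1.1 L/s.
New flow: 53 L/min ÷ 60 = 0.8833 L/s.
PIP = Vt/C + R·V̇ + PEEP (constant-flow equation of motion).
Only the resistive term changes: ΔPIP = R × ΔV̇ = 8.0 × (0.8833 − 1.1) = 8.0 × -0.2167 = -1.734 cmH2O.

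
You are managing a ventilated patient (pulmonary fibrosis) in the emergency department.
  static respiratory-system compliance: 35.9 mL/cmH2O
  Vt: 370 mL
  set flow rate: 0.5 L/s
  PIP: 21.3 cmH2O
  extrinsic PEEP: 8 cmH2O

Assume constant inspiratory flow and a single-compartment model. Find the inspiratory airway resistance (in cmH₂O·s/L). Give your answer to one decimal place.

6.0

Equation of motion (constant flow): PIP = Vt/C + R·V̇ + PEEP.
R·V̇ = PIP − Vt/C − PEEP = 21.3 − 370/35.9 − 8 = 21.3 − 10.306 − 8 = 2.994 cmH2O.
R = 2.994 / 0.5 = 5.988 cmH2O·s/L.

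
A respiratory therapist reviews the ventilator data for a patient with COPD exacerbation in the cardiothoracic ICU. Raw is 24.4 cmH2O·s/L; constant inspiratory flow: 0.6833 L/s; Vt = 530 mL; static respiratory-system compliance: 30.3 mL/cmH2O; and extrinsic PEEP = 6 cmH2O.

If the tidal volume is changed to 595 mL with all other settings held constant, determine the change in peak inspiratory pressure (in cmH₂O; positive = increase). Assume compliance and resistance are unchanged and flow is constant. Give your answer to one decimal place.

2.1

PIP = Vt/C + R·V̇ + PEEP (constant-flow equation of motion).
Only the elastic term changes: ΔPIP = ΔVt / C = (595 − 530) / 30.3 = 2.145 cmH2O.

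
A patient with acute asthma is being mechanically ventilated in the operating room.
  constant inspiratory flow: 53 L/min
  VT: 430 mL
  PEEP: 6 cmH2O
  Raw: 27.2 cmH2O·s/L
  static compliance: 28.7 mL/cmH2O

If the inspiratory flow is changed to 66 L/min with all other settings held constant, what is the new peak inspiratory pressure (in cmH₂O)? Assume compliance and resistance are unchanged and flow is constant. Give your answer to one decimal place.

50.9

Flow: 53 L/min ÷ 60 = 0.8833 L/s.
New flow: 66 L/min ÷ 60 = 1.1 L/s.
PIP = Vt/C + R·V̇ + PEEP (constant-flow equation of motion).
Only the resistive term changes: ΔPIP = R × ΔV̇ = 27.2 × (1.1 − 0.8833) = 27.2 × 0.2167 = 5.894 cmH2O.
Original PIP = 430/28.7 + 27.2×0.8833 + 6 = 45.008 cmH2O; new PIP = 45.008 + (5.894) = 50.902 cmH2O.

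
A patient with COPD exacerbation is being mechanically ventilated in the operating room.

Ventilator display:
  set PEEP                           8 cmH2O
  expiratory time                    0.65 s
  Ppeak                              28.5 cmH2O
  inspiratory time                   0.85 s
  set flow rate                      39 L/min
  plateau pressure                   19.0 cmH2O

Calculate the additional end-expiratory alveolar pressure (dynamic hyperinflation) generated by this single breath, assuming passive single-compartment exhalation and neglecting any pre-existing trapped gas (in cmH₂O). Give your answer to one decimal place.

Flow: 39 L/min ÷ 60 = 0.65 L/s.
Vt = flow × Ti = 0.65 L/s × 0.85 s × 1000 mL/L = 552.5 mL.
R = (PIP − Pplat)/V̇ = (28.5 − 19.0) / 0.65 = 9.5/0.65 = 14.615 cmH2O·s/L.
C = Vt/(Pplat − PEEP) = 552.5 / (19.0 − 8) = 552.5/11.0 = 50.227 mL/cmH2O.
τ = R × C = 14.615 × 0.05023 L/cmH2O = 0.7341 s.
Fraction remaining = e^(−Te/τ) = e^(−0.65/0.7341) = 0.4125; trapped volume = 552.5 × 0.4125 = 227.91 mL.
Additional alveolar pressure from trapping ≈ V_trapped / C = 227.91 / 50.227 = 4.538 cmH2O.

4.5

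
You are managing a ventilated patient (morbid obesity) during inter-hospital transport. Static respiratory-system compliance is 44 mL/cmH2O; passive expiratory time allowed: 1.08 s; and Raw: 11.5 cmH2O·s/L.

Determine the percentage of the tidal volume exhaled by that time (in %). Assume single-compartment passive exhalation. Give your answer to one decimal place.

τ = R × C = 11.5 × 44 mL/cmH2O = 11.5 × 0.044 L/cmH2O = 0.506 s.
Passive exhalation: V(t)/V₀ = e^(−t/τ) = e^(−1.08/0.506) = 0.1183.
Fraction exhaled = 1 − 0.1183 = 0.8817 → 88.17%.

88.2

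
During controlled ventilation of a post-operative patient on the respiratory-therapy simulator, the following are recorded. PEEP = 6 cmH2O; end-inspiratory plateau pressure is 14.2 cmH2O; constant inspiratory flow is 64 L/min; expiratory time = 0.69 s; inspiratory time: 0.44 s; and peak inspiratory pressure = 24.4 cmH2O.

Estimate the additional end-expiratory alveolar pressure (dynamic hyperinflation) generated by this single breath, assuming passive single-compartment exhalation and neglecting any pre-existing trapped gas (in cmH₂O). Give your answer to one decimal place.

Flow: 64 L/min ÷ 60 = 1.0667 L/s.
Vt = flow × Ti = 1.0667 L/s × 0.44 s × 1000 mL/L = 469.35 mL.
R = (PIP − Pplat)/V̇ = (24.4 − 14.2) / 1.0667 = 10.2/1.0667 = 9.562 cmH2O·s/L.
C = Vt/(Pplat − PEEP) = 469.35 / (14.2 − 6) = 469.35/8.2 = 57.238 mL/cmH2O.
τ = R × C = 9.562 × 0.05724 L/cmH2O = 0.5473 s.
Fraction remaining = e^(−Te/τ) = e^(−0.69/0.5473) = 0.2834; trapped volume = 469.35 × 0.2834 = 133.01 mL.
Additional alveolar pressure from trapping ≈ V_trapped / C = 133.01 / 57.238 = 2.324 cmH2O.

2.3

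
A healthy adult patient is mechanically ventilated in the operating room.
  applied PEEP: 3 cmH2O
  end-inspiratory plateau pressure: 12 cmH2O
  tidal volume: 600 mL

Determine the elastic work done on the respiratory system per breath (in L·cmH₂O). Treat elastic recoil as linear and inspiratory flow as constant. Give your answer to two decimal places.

2.70

Elastic work ≈ ½ × (Pplat − PEEP) × Vt = 0.5 × (12 − 3) × 0.600 L = 0.5 × 9.0 × 0.600 = 2.7 L·cmH2O.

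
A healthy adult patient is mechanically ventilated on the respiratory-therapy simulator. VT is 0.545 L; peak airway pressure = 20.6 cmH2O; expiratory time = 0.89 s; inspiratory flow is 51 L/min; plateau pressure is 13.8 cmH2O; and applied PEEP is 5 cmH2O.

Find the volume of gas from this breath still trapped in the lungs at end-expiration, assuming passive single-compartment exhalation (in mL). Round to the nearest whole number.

90

Flow: 51 L/min ÷ 60 = 0.85 L/s.
R = (PIP − Pplat)/V̇ = (20.6 − 13.8) / 0.85 = 6.8/0.85 = 8.0 cmH2O·s/L.
C = Vt/(Pplat − PEEP) = 545.0 / (13.8 − 5) = 545.0/8.8 = 61.932 mL/cmH2O.
τ = R × C = 8.0 × 0.06193 L/cmH2O = 0.4954 s.
Fraction remaining = e^(−Te/τ) = e^(−0.89/0.4954) = 0.1659.
Trapped volume = 545.0 × 0.1659 = 90.416 mL.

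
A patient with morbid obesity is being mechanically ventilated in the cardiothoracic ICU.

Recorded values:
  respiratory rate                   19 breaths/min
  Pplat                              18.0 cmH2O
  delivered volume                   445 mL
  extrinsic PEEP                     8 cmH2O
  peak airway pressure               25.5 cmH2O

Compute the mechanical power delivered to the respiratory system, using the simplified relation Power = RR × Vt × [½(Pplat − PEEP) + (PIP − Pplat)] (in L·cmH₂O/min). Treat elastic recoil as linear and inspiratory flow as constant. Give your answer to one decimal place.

105.7

Per-breath work = Vt × [½(Pplat−PEEP) + (PIP−Pplat)] = 0.445 × [0.5×10.0 + 7.5] = 0.445 × 12.5 = 5.563 L·cmH2O.
Power = 19 × 5.563 = 105.7 L·cmH2O/min.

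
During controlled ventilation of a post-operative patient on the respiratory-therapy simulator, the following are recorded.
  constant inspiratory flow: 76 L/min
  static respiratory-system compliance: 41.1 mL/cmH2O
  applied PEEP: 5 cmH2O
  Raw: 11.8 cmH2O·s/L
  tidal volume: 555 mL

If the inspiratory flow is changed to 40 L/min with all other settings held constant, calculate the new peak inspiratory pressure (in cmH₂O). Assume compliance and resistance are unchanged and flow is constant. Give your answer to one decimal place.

26.4

Flow: 76 L/min ÷ 60 = 1.2667 L/s.
New flow: 40 L/min ÷ 60 = 0.6667 L/s.
PIP = Vt/C + R·V̇ + PEEP (constant-flow equation of motion).
Only the resistive term changes: ΔPIP = R × ΔV̇ = 11.8 × (0.6667 − 1.2667) = 11.8 × -0.6 = -7.08 cmH2O.
Original PIP = 555/41.1 + 11.8×1.2667 + 5 = 33.451 cmH2O; new PIP = 33.451 + (-7.08) = 26.371 cmH2O.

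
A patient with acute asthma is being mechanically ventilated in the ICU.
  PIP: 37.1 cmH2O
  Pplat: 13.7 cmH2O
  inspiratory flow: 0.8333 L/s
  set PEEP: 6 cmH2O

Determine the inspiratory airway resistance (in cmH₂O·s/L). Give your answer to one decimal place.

28.1

Raw = (PIP − Pplat) / flow = (37.1 − 13.7) / 0.8333 = 23.4 / 0.8333 = 28.081 cmH2O·s/L.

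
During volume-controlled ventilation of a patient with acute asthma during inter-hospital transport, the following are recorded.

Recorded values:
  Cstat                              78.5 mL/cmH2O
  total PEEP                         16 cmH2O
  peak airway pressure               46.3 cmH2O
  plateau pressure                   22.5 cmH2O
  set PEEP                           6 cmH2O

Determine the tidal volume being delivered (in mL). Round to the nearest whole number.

End-expiratory occlusion gives total PEEP = 16 cmH2O (intrinsic PEEP = 16 − 6 = 10). Use total PEEP for the elastic gradient.
Vt = Cstat × (Pplat − PEEPtotal) = 78.5 × (22.5 − 16) = 78.5 × 6.5 = 510.25 mL.

510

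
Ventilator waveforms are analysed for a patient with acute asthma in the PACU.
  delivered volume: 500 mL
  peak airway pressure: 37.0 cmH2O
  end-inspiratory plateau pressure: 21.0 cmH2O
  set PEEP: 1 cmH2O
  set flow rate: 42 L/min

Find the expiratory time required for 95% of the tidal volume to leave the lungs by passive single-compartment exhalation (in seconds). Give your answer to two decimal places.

Flow: 42 L/min ÷ 60 = 0.7 L/s.
R = (PIP − Pplat)/V̇ = (37.0 − 21.0) / 0.7 = 16.0/0.7 = 22.857 cmH2O·s/L.
C = Vt/(Pplat − PEEP) = 500.0 / (21.0 − 1) = 500.0/20.0 = 25.0 mL/cmH2O.
τ = R × C = 22.857 × 0.025 L/cmH2O = 0.5714 s.
t = −τ·ln(1 − 0.95) = −0.5714·ln(0.05) = 1.712 s.

1.71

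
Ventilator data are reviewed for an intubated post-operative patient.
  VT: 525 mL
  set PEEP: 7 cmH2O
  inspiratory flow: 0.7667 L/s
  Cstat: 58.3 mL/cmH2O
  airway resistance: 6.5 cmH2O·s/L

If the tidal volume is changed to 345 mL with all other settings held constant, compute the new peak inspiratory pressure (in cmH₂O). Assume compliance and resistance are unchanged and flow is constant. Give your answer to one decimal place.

17.9

PIP = Vt/C + R·V̇ + PEEP (constant-flow equation of motion).
Only the elastic term changes: ΔPIP = ΔVt / C = (345 − 525) / 58.3 = -3.087 cmH2O.
Original PIP = 525/58.3 + 6.5×0.7667 + 7 = 20.989 cmH2O; new PIP = 20.989 + (-3.087) = 17.902 cmH2O.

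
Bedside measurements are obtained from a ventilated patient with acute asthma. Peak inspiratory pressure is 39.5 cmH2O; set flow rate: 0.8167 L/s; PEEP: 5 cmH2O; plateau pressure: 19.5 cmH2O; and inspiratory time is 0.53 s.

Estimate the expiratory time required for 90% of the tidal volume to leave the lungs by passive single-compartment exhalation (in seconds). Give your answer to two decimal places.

Vt = flow × Ti = 0.8167 L/s × 0.53 s × 1000 mL/L = 432.85 mL.
R = (PIP − Pplat)/V̇ = (39.5 − 19.5) / 0.8167 = 20.0/0.8167 = 24.489 cmH2O·s/L.
C = Vt/(Pplat − PEEP) = 432.85 / (19.5 − 5) = 432.85/14.5 = 29.852 mL/cmH2O.
τ = R × C = 24.489 × 0.02985 L/cmH2O = 0.731 s.
t = −τ·ln(1 − 0.90) = −0.731·ln(0.1) = 1.683 s.

1.68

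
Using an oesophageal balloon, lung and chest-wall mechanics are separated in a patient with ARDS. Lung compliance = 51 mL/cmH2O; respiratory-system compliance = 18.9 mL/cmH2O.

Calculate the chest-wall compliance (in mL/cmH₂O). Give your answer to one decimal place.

1/Ccw = 1/Crs − 1/CL.
1/Ccw = 1/18.9 − 1/51 = 0.0333.
Ccw = 30.03 mL/cmH2O.

30.0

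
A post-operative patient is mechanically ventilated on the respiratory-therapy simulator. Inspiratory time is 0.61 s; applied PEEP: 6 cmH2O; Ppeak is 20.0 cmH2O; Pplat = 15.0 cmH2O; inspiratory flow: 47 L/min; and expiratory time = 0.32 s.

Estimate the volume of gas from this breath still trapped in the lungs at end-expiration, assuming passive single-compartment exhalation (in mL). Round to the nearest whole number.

186

Flow: 47 L/min ÷ 60 = 0.7833 L/s.
Vt = flow × Ti = 0.7833 L/s × 0.61 s × 1000 mL/L = 477.81 mL.
R = (PIP − Pplat)/V̇ = (20.0 − 15.0) / 0.7833 = 5.0/0.7833 = 6.383 cmH2O·s/L.
C = Vt/(Pplat − PEEP) = 477.81 / (15.0 − 6) = 477.81/9.0 = 53.09 mL/cmH2O.
τ = R × C = 6.383 × 0.05309 L/cmH2O = 0.3389 s.
Fraction remaining = e^(−Te/τ) = e^(−0.32/0.3389) = 0.389.
Trapped volume = 477.81 × 0.389 = 185.87 mL.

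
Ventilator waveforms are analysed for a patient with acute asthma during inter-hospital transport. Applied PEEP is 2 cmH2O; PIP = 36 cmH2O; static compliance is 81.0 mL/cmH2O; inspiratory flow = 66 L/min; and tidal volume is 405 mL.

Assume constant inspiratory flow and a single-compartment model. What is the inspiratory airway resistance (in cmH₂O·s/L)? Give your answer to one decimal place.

Flow: 66 L/min ÷ 60 = 1.1 L/s.
Equation of motion (constant flow): PIP = Vt/C + R·V̇ + PEEP.
R·V̇ = PIP − Vt/C − PEEP = 36 − 405/81.0 − 2 = 36 − 5.0 − 2 = 29.0 cmH2O.
R = 29.0 / 1.1 = 26.364 cmH2O·s/L.

26.4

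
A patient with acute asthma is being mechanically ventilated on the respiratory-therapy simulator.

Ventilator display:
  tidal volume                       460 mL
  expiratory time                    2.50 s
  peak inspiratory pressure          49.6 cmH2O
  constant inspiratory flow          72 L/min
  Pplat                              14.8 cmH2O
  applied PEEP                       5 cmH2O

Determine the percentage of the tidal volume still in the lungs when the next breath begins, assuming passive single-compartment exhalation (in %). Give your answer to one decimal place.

15.9

Flow: 72 L/min ÷ 60 = 1.2 L/s.
R = (PIP − Pplat)/V̇ = (49.6 − 14.8) / 1.2 = 34.8/1.2 = 29.0 cmH2O·s/L.
C = Vt/(Pplat − PEEP) = 460.0 / (14.8 − 5) = 460.0/9.8 = 46.939 mL/cmH2O.
τ = R × C = 29.0 × 0.04694 L/cmH2O = 1.361 s.
Fraction remaining at end-expiration = e^(−Te/τ) = e^(−2.50/1.361) = 0.1593 → 15.93%.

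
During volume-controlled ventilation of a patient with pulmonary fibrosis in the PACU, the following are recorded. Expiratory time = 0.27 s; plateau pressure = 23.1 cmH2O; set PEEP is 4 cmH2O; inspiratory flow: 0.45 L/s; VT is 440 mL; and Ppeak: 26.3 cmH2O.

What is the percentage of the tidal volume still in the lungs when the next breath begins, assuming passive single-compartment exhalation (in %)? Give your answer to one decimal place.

19.2

R = (PIP − Pplat)/V̇ = (26.3 − 23.1) / 0.45 = 3.2/0.45 = 7.111 cmH2O·s/L.
C = Vt/(Pplat − PEEP) = 440.0 / (23.1 − 4) = 440.0/19.1 = 23.037 mL/cmH2O.
τ = R × C = 7.111 × 0.02304 L/cmH2O = 0.1638 s.
Fraction remaining at end-expiration = e^(−Te/τ) = e^(−0.27/0.1638) = 0.1924 → 19.24%.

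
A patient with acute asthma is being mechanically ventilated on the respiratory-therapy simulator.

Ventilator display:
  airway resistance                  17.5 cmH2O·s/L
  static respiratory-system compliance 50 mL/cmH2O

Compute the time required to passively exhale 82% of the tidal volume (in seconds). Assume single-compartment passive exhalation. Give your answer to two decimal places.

τ = R × C = 17.5 × 50 mL/cmH2O = 17.5 × 0.050 L/cmH2O = 0.875 s.
Exhaled fraction f = 1 − e^(−t/τ) → t = −τ·ln(1 − f) = −0.875·ln(0.18) = 1.5 s.

1.50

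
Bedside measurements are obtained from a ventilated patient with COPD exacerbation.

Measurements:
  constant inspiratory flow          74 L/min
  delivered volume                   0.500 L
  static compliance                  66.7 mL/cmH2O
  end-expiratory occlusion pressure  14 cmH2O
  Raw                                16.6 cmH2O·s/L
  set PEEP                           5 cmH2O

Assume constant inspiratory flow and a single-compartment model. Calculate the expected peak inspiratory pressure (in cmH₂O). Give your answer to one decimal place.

Flow: 74 L/min ÷ 60 = 1.2333 L/s.
Total PEEP = 14 cmH2O (set 5 + intrinsic 9); this is the baseline alveolar pressure.
Equation of motion (constant flow): PIP = Vt/C + R·V̇ + PEEP.
PIP = 500/66.7 + 16.6×1.2333 + 14 = 7.496 + 20.473 + 14 = 41.969 cmH2O.

42.0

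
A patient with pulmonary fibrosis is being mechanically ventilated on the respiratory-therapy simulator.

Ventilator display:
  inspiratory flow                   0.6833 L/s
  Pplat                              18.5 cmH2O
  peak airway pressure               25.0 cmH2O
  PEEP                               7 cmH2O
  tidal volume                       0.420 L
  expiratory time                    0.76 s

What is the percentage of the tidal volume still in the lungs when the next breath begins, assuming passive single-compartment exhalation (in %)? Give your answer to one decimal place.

11.2

R = (PIP − Pplat)/V̇ = (25.0 − 18.5) / 0.6833 = 6.5/0.6833 = 9.513 cmH2O·s/L.
C = Vt/(Pplat − PEEP) = 420.0 / (18.5 − 7) = 420.0/11.5 = 36.522 mL/cmH2O.
τ = R × C = 9.513 × 0.03652 L/cmH2O = 0.3474 s.
Fraction remaining at end-expiration = e^(−Te/τ) = e^(−0.76/0.3474) = 0.1122 → 11.22%.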